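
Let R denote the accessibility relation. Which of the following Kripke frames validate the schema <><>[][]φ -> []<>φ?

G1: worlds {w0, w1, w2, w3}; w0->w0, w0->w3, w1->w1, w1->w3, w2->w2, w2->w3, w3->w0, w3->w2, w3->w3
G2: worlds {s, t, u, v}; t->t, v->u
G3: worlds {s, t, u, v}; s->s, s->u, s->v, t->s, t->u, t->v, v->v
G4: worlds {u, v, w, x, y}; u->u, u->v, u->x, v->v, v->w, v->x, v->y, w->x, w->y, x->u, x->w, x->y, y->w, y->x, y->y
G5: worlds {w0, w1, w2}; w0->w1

G1, G2, G4, G5

This is the axiom for a generalized confluence (Geach) condition; its first-order frame correspondent is forall x forall y forall z ((x R^2 y & xRz) -> exists w (y R^2 w & zRw)).
G1: holds.
G2: holds.
G3: fails — sR²s, sRu but no w with sR²w and uRw.
G4: holds.
G5: holds.
Valid on: G1, G2, G4, G5.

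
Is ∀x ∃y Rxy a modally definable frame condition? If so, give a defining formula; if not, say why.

Yes: it is seriality, defined by the D schema □q → ◇q.
Suppose □q→◇q is valid. At any x set V(q)=W. Then □q at x, so ◇q at x, so x has a successor.

Yes — defined by □q → ◇q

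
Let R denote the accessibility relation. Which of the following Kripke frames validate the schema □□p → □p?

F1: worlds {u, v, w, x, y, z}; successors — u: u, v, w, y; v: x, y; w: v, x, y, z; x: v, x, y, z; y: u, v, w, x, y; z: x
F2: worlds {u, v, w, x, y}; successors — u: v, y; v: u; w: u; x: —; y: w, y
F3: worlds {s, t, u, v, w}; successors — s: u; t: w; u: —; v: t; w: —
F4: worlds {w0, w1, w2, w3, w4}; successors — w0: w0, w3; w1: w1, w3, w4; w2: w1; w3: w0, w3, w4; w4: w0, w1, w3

F1, F4

The schema corresponds to density: ∀x ∀y (Rxy → ∃z (Rxz ∧ Rzy)).
F1: holds.
F2: fails — Ruv but no z with Ruz and Rzv.
F3: fails — Rsu but no z with Rsz and Rzu.
F4: holds.
Valid on: F1, F4.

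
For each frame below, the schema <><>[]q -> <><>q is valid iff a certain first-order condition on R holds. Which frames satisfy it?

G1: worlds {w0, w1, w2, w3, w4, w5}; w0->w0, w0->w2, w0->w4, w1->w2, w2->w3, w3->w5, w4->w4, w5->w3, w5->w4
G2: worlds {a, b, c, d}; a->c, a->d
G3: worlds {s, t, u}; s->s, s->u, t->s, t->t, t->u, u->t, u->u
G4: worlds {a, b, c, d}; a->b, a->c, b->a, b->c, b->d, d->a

G2, G3

The schema corresponds to a generalized confluence (Geach) condition: forall x forall y (x R^2 y -> exists w (yRw & x R^2 w)).
G1: fails — w0R²w3 but no w with w3Rw and w0R²w.
G2: ✓.
G3: ✓.
G4: fails — aR²c but no w with cRw and aR²w.
Valid on: G2, G3.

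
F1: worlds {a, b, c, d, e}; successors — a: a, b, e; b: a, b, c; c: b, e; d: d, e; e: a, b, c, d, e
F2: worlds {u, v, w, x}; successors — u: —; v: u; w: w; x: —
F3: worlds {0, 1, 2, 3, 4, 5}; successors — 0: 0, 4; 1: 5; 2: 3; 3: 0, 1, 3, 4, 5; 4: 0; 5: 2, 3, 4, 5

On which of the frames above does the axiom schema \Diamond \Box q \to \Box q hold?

Frame correspondent (Sahlqvist): \forall x \forall y \forall z (Rxy \wedge Rxz \to Ryz) — i.e. the Euclidean property.
F1: fails — Rab and Rae but not Rbe.
F2: fails — Rvu and Rvu but not Ruu.
F3: fails — R04 and R04 but not R44.
Valid on no frame.

none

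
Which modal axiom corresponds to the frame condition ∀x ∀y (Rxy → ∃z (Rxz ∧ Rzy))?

□□q → □q

A defining formula is □□q → □q (the C4 axiom).
Suppose □□q→□q is valid. Take Rxy and set V(q)={w : xR²w}. Then □□q at x, so □q at x, so q at y, i.e. ∃z(Rxz∧Rzy).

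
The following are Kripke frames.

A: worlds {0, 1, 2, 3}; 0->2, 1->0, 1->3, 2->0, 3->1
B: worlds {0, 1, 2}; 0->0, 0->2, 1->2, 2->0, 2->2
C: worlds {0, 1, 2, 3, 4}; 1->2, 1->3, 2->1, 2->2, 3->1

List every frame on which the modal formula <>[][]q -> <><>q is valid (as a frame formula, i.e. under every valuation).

B, C

This is the axiom for a generalized confluence (Geach) condition; its first-order frame correspondent is forall x forall y (xRy -> exists w (y R^2 w & x R^2 w)).
A: fails — 0R2 but no w with 2R²w and 0R²w.
B: holds.
C: holds.
Valid on: B, C.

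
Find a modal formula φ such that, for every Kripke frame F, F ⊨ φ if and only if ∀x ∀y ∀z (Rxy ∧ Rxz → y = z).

The condition is partial functionality. The CD schema ◇ψ → □ψ defines it.
Suppose ◇ψ→□ψ is valid. Take Rxy, Rxz and set V(ψ)={y}. Then ◇ψ at x, so □ψ at x, so ψ at z, i.e. z=y.

◇ψ → □ψ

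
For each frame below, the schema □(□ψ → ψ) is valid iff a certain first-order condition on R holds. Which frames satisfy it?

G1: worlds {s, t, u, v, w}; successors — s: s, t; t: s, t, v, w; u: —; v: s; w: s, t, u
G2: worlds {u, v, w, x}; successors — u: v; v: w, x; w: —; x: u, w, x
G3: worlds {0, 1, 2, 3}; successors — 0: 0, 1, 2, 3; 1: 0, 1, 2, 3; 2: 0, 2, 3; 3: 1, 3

This is the axiom for shift-reflexivity; its first-order frame correspondent is ∀x ∀y (Rxy → Ryy).
G1: fails — Rtv but not Rvv.
G2: fails — Ruv but not Rvv.
G3: holds.

G3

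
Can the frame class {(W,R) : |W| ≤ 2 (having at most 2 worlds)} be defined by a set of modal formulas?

No — not modally definable

Any modally definable frame class is closed under disjoint unions.
Any modal formula valid on each of 3 disjoint one-world frames is valid on their disjoint union (validity is preserved under disjoint unions). Each one-world frame has |W|=1≤2, but the union has |W|=3.
So no modal formula (or set of formulas) defines exactly the |W|≤2 frames.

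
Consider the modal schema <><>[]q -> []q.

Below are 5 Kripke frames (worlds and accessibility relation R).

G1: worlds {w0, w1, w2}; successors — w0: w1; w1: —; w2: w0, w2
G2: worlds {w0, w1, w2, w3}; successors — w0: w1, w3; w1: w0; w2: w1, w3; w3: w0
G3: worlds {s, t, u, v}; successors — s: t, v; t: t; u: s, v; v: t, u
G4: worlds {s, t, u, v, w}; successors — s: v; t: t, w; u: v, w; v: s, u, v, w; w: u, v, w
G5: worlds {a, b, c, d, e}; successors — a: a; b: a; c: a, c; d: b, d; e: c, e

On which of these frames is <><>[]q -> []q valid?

The schema corresponds to a generalized confluence (Geach) condition: forall x forall y forall z ((x R^2 y & xRz) -> exists w (yRw & z = w)).
G1: fails — w2R²w0, w2Rw0 but no w with w0Rw and w0=w.
G2: satisfies the condition.
G3: fails — sR²t, sRv but no w with tRw and v=w.
G4: fails — tR²u, tRt but no w* with uRw* and t=w*.
G5: fails — cR²a, cRc but no w with aRw and c=w.

G2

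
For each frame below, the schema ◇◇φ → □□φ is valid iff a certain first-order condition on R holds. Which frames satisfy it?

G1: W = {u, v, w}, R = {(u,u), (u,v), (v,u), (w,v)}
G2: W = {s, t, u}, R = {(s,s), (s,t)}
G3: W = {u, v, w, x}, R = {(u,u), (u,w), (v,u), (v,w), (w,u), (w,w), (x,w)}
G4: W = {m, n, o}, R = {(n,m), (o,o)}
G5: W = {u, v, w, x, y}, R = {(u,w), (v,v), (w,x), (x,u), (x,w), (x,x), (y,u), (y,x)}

G4

This is the axiom for a generalized confluence (Geach) condition; its first-order frame correspondent is ∀x ∀y ∀z ((xR²y ∧ xR²z) → ∃w (y = w ∧ z = w)).
G1: fails — uR²u, uR²v but u ≠ v.
G2: fails — sR²s, sR²t but s ≠ t.
G3: fails — uR²u, uR²w but u ≠ w.
G4: holds.
G5: fails — wR²u, wR²w but u ≠ w.
Valid on: G4.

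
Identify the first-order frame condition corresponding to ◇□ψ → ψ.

Symmetry

Equivalently (dual form): ψ → □◇ψ.
Suppose ψ→□◇ψ is valid. Take Rxy and set V(ψ)={x}. Then ψ at x, so □◇ψ at x, so ◇ψ at y, so some z with Ryz has ψ; z=x, i.e. Ryx.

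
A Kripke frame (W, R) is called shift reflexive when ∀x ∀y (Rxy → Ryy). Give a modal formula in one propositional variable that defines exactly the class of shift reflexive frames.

□(□r → r)

The condition is shift-reflexivity. The T□ schema □(□r → r) defines it.
Suppose □(□r→r) is valid. Take Rxy and set V(r)={w : Ryw}. Then at y, □r holds; since □(□r→r) at x, □r→r at y, so r at y, i.e. Ryy.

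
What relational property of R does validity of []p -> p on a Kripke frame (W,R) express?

reflexivity

Suppose □p→p is valid. At any x set V(p)={w : Rxw}. Then □p holds at x, so p holds at x, i.e. Rxx.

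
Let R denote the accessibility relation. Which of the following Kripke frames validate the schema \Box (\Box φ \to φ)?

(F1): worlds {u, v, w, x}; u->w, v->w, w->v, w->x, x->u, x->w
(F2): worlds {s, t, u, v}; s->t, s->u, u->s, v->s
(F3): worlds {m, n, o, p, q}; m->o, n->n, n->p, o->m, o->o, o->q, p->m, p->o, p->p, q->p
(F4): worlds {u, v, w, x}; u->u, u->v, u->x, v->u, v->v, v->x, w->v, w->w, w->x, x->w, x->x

Frame correspondent (Sahlqvist): \forall x \forall y (Rxy \to Ryy) — i.e. shift-reflexivity.
(F1): fails — Rxw but not Rww.
(F2): fails — Rsu but not Ruu.
(F3): fails — Rom but not Rmm.
(F4): holds.
Valid on: (F4).

(F4)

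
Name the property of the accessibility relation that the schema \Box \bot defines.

□⊥ is valid iff no world has any successor (otherwise □⊥ fails at any world with one).

Emptiness of R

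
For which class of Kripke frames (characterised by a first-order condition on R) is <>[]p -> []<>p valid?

Suppose ◇□p→□◇p is valid. Take Rxy, Rxz and set V(p)={w : Ryw}. Then □p at y so ◇□p at x, so □◇p at x, so ◇p at z, giving w with Rzw and Ryw.
Conversely, any frame satisfying forall x forall y forall z (Rxy & Rxz -> exists w (Ryw & Rzw)) validates the schema.
So the correspondent is convergence.

Convergence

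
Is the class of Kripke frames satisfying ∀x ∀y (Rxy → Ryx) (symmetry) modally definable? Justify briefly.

This is a Sahlqvist condition; the B axiom p → □◇p defines it.
Suppose p→□◇p is valid. Take Rxy and set V(p)={x}. Then p at x, so □◇p at x, so ◇p at y, so some z with Ryz has p; z=x, i.e. Ryx.

Yes, by p → □◇p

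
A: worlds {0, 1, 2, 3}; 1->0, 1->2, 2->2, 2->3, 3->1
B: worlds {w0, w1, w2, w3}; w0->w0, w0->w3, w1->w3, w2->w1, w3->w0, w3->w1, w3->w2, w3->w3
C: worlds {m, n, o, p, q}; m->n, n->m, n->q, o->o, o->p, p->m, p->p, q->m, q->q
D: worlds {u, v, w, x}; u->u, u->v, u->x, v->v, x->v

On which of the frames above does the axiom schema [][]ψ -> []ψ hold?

D

The schema corresponds to density: forall x forall y (Rxy -> exists z (Rxz & Rzy)).
A: fails — R10 but no z with R1z and Rz0.
B: fails — Rw2w1 but no z with Rw2z and Rzw1.
C: fails — Rmn but no z with Rmz and Rzn.
D: satisfies the condition.
Valid on: D.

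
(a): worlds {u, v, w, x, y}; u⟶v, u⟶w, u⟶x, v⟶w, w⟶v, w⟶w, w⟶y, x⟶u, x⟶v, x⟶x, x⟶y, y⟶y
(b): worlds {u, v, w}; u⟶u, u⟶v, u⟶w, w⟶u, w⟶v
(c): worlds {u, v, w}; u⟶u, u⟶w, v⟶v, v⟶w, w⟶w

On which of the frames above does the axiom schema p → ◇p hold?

The schema corresponds to reflexivity: ∀x Rxx.
(a): fails — world u does not see itself.
(b): fails — world v does not see itself.
(c): condition met.
Valid on: (c).

(c)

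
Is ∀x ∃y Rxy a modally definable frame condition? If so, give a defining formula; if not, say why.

Definable; □r → ◇r defines it

This is a Sahlqvist condition; the D axiom □r → ◇r defines it.
Suppose □r→◇r is valid. At any x set V(r)=W. Then □r at x, so ◇r at x, so x has a successor.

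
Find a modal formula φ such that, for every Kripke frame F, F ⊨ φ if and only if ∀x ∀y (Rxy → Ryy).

The condition is shift-reflexivity. The T□ schema □(□p → p) defines it.
Suppose □(□p→p) is valid. Take Rxy and set V(p)={w : Ryw}. Then at y, □p holds; since □(□p→p) at x, □p→p at y, so p at y, i.e. Ryy.

□(□p → p)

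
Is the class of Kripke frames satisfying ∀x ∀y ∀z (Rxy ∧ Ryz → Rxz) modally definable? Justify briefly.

The condition is transitivity. A defining modal formula is □r → □□r.
Suppose □r→□□r is valid. Take Rxy, Ryz and set V(r)={w : Rxw}. Then □r at x, so □□r at x, so □r at y, so r at z, i.e. Rxz.

Yes — defined by □r → □□r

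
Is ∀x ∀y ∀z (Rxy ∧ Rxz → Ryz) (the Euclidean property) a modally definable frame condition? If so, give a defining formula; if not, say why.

Definable; ◇r → □◇r defines it

The condition is the Euclidean property. A defining modal formula is ◇r → □◇r.
Suppose ◇r→□◇r is valid. Take Rxy, Rxz and set V(r)={y}. Then ◇r at x, so □◇r at x, so ◇r at z, so some w with Rzw has r; w=y, i.e. Rzy. By symmetry of the argument, Ryz.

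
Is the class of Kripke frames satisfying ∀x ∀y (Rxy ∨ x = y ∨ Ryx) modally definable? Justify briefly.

Not modally definable

If a class were modally definable it would be closed under disjoint unions (Goldblatt–Thomason).
Take 4 disjoint single-world reflexive frames: each is trivially connected, but their disjoint union has 4 worlds with no edge between distinct components, so it is not connected.
Hence connectedness of R is not modally definable.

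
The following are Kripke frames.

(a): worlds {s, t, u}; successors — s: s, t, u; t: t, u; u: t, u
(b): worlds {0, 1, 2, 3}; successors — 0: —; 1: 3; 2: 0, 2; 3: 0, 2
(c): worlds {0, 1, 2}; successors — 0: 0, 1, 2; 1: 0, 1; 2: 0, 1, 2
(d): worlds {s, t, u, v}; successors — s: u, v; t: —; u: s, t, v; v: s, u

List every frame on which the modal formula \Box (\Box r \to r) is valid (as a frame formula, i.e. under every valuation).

The schema corresponds to shift-reflexivity: \forall x \forall y (Rxy \to Ryy).
(a): satisfies the condition.
(b): fails — R20 but not R00.
(c): satisfies the condition.
(d): fails — Ruv but not Rvv.

(a), (c)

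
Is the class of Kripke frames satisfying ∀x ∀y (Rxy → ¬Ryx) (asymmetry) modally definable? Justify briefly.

Not definable by any modal formula

If a class were modally definable it would be closed under surjective bounded morphisms (Goldblatt–Thomason).
The 3-cycle (worlds 0,1,2 with 0→1→2→0) is asymmetric. Mapping every world to a single reflexive point • is a surjective bounded morphism, and the reflexive point is not asymmetric (R•• but asymmetry requires ¬R••).
So no modal formula (or set of formulas) defines exactly the asymmetric frames.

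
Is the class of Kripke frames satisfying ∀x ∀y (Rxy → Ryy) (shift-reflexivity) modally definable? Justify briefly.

Yes — defined by □(□p → p)

This is a Sahlqvist condition; the T□ axiom □(□p → p) defines it.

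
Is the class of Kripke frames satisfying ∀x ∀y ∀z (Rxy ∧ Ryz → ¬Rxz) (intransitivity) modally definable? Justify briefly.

No

If a class were modally definable it would be closed under surjective bounded morphisms (Goldblatt–Thomason).
The 7-cycle (worlds 0,1,2,3,4,5,6 with 0→1→2→3→4→5→6→0) is intransitive. Mapping every world to a single reflexive point • is a surjective bounded morphism; the reflexive point is not intransitive (R••∧R•• but R••).
So the class is not modally definable.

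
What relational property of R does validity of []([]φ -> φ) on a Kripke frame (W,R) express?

Suppose □(□φ→φ) is valid. Take Rxy and set V(φ)={w : Ryw}. Then at y, □φ holds; since □(□φ→φ) at x, □φ→φ at y, so φ at y, i.e. Ryy.
Conversely, on a frame with shift-reflexivity the schema holds at every world under every valuation.
So the correspondent is shift-reflexivity.

Shift-reflexivity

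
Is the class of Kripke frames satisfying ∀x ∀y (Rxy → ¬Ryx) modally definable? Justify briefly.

If a class were modally definable it would be closed under surjective bounded morphisms (Goldblatt–Thomason).
The 5-cycle (worlds 0,1,2,3,4 with 0→1→2→3→4→0) is asymmetric. Mapping every world to a single reflexive point • is a surjective bounded morphism, and the reflexive point is not asymmetric (R•• but asymmetry requires ¬R••).
So the class is not modally definable.

No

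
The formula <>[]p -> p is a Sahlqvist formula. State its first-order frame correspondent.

This is frame-equivalent to p → □◇p (substitute ¬p for p and contrapose).
Suppose p→□◇p is valid. Take Rxy and set V(p)={x}. Then p at x, so □◇p at x, so ◇p at y, so some z with Ryz has p; z=x, i.e. Ryx.
Conversely, on a frame with symmetry the schema holds at every world under every valuation.
So the correspondent is symmetry.

symmetry: forall x forall y (Rxy -> Ryx)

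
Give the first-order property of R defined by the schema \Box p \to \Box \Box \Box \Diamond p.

This is a Sahlqvist (Geach-type) schema ◇^0□^1p → □^3◇^1p.
Minimal-valuation argument: fix x; take any y with xR^0y and any z with xR^3z. Set V(p) to the set of worlds R-reachable from y in exactly 1 step. Then □^1p holds at y, so the antecedent holds at x; validity forces ◇^1p at z, giving a w with zR^1w and yR^1w.
First-order correspondent: \forall x \forall z (x R^3 z \to \exists w (xRw \wedge zRw)).

\forall x \forall z (x R^3 z \to \exists w (xRw \wedge zRw))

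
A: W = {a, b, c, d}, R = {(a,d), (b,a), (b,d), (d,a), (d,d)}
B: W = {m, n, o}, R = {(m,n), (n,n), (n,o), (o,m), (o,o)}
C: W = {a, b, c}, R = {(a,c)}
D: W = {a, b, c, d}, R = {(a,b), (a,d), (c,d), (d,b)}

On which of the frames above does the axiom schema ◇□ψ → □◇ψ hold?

This is the axiom for convergence; its first-order frame correspondent is ∀x ∀y ∀z (Rxy ∧ Rxz → ∃w (Ryw ∧ Rzw)).
A: condition met.
B: fails — Rom and Roo but m and o have no common successor.
C: fails — Rac and Rac but c and c have no common successor.
D: fails — Rad and Rab but d and b have no common successor.

A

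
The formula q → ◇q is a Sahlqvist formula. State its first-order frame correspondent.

reflexivity

This is frame-equivalent to □q → q (substitute ¬q for q and contrapose).
Suppose □q→q is valid. At any x set V(q)={w : Rxw}. Then □q holds at x, so q holds at x, i.e. Rxx.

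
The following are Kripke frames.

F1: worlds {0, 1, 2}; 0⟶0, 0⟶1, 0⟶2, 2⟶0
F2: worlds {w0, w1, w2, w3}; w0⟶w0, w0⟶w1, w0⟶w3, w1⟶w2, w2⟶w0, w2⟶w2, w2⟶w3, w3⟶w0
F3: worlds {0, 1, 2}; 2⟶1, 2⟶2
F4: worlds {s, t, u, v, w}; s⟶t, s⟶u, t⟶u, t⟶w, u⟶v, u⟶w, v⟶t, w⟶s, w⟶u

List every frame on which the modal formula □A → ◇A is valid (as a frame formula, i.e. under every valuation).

This is the axiom for seriality; its first-order frame correspondent is ∀x ∃y Rxy.
F1: fails — world 1 has no successor.
F2: condition met.
F3: fails — world 0 has no successor.
F4: condition met.
Valid on: F2, F4.

F2, F4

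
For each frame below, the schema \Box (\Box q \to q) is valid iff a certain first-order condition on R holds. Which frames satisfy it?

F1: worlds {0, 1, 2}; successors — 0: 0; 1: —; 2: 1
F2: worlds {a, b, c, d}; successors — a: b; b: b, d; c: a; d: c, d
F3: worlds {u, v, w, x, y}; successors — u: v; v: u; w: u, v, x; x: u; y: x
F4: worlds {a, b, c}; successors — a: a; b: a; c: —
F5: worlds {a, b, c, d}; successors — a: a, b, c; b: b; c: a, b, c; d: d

F4, F5

Frame correspondent (Sahlqvist): \forall x \forall y (Rxy \to Ryy) — i.e. shift-reflexivity.
F1: fails — R21 but not R11.
F2: fails — Rdc but not Rcc.
F3: fails — Ruv but not Rvv.
F4: satisfies the condition.
F5: satisfies the condition.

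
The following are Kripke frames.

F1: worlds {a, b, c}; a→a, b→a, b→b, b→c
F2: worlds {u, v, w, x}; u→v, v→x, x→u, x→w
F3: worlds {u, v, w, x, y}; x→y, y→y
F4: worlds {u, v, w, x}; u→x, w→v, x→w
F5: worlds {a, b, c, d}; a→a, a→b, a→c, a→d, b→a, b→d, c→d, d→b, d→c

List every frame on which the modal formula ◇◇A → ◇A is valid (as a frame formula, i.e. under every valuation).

The schema corresponds to transitivity: ∀x ∀y ∀z (Rxy ∧ Ryz → Rxz).
F1: condition met.
F2: fails — Ruv and Rvx but not Rux.
F3: condition met.
F4: fails — Rxw and Rwv but not Rxv.
F5: fails — Rcd and Rdc but not Rcc.

F1, F3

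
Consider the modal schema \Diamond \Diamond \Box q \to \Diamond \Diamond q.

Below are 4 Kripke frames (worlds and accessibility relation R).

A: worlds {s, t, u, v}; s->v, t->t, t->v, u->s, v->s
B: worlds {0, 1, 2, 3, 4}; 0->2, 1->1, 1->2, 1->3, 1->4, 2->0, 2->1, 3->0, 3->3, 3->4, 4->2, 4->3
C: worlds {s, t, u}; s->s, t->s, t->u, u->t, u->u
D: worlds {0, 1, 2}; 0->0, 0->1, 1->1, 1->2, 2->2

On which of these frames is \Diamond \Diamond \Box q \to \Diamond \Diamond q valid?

C, D

This is the axiom for a generalized confluence (Geach) condition; its first-order frame correspondent is \forall x \forall y (x R^2 y \to \exists w (yRw \wedge x R^2 w)).
A: fails — sR²s but no w with sRw and sR²w.
B: fails — 0R²0 but no w with 0Rw and 0R²w.
C: ✓.
D: ✓.
Valid on: C, D.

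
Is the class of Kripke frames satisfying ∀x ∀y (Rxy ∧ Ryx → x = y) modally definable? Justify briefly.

Modal frame validity is preserved under surjective bounded morphisms.
The 8-cycle (worlds s,t,u,v,w,x,y,z with s→t→u→v→w→x→y→z→s) is antisymmetric. Sending even-indexed worlds to s and odd-indexed worlds to t is a surjective bounded morphism onto the two-world frame with s↔t, which is not antisymmetric.
So no modal formula (or set of formulas) defines exactly the antisymmetric frames.

Not definable by any modal formula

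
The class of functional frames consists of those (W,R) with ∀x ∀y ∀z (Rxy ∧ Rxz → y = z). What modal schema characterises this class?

The condition is partial functionality. The CD schema ◇r → □r defines it.
Suppose ◇r→□r is valid. Take Rxy, Rxz and set V(r)={y}. Then ◇r at x, so □r at x, so r at z, i.e. z=y.

◇r → □r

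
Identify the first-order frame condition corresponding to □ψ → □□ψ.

transitivity

This schema is the 4 axiom.
It corresponds to transitivity: ∀x ∀y ∀z (Rxy ∧ Ryz → Rxz).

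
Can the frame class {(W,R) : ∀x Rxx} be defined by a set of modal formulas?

Yes, by □r → r

The condition is reflexivity. A defining modal formula is □r → r.
Suppose □r→r is valid. At any x set V(r)={w : Rxw}. Then □r holds at x, so r holds at x, i.e. Rxx.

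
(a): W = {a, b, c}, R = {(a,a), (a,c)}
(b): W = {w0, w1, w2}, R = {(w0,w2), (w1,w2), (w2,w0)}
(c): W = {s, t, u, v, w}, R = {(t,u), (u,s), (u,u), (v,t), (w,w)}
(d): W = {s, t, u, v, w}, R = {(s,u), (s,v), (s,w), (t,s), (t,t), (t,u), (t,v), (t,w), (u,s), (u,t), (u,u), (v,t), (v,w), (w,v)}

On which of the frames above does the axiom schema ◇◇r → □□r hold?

Frame correspondent (Sahlqvist): ∀x ∀y ∀z ((xR²y ∧ xR²z) → ∃w (y = w ∧ z = w)) — i.e. a generalized confluence (Geach) condition.
(a): fails — aR²a, aR²c but a ≠ c.
(b): holds.
(c): fails — tR²s, tR²u but s ≠ u.
(d): fails — sR²s, sR²t but s ≠ t.
Valid on: (b).

(b)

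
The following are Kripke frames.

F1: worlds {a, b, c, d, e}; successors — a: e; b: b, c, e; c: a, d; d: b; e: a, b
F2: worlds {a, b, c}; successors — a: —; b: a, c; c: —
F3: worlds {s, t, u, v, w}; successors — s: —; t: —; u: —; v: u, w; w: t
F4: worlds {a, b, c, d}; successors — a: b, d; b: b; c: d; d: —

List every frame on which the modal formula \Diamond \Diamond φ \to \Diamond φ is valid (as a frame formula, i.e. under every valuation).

Frame correspondent (Sahlqvist): \forall x \forall y \forall z (Rxy \wedge Ryz \to Rxz) — i.e. transitivity.
F1: fails — Rbc and Rcd but not Rbd.
F2: holds.
F3: fails — Rvw and Rwt but not Rvt.
F4: holds.

F2, F4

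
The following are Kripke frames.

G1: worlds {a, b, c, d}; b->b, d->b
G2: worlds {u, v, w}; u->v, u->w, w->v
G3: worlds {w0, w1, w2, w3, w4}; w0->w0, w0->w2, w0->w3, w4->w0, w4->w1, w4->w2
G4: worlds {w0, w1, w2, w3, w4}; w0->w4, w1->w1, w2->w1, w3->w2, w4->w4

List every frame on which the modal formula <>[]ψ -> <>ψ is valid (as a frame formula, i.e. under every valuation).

This is the axiom for a generalized confluence (Geach) condition; its first-order frame correspondent is forall x forall y (xRy -> exists w (yRw & xRw)).
G1: satisfies the condition.
G2: fails — uRv but no t with vRt and uRt.
G3: fails — w0Rw2 but no w with w2Rw and w0Rw.
G4: fails — w3Rw2 but no w with w2Rw and w3Rw.
Valid on: G1.

G1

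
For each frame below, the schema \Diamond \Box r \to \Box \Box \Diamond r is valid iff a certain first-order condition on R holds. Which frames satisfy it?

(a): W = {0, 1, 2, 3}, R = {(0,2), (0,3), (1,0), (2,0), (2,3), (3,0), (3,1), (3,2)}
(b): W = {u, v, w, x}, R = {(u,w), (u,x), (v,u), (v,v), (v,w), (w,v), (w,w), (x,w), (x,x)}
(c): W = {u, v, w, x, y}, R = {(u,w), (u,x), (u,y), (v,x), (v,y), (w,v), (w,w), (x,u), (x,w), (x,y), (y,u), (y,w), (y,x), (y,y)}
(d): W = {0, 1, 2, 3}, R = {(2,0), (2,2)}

This is the axiom for a generalized confluence (Geach) condition; its first-order frame correspondent is \forall x \forall y \forall z ((xRy \wedge x R^2 z) \to \exists w (yRw \wedge zRw)).
(a): fails — 2R0, 2R²1 but no w with 0Rw and 1Rw.
(b): satisfies the condition.
(c): fails — uRw, uR²v but no t with wRt and vRt.
(d): fails — 2R0, 2R²0 but no w with 0Rw and 0Rw.

(b)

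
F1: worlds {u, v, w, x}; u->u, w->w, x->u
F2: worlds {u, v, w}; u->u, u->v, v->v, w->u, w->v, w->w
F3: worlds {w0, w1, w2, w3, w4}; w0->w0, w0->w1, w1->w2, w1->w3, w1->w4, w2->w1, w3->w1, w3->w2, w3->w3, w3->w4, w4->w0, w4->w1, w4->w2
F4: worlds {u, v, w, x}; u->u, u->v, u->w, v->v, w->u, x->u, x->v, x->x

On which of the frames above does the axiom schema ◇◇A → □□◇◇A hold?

F1

The schema corresponds to a generalized confluence (Geach) condition: ∀x ∀y ∀z ((xR²y ∧ xR²z) → ∃w (y = w ∧ zR²w)).
F1: holds.
F2: fails — uR²u, uR²v but no t with u=t and vR²t.
F3: fails — w0R²w0, w0R²w2 but no w with w0=w and w2R²w.
F4: fails — uR²u, uR²v but no t with u=t and vR²t.
Valid on: F1.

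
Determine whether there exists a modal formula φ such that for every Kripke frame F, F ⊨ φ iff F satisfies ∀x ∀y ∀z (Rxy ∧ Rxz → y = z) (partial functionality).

Yes — defined by ◇p → □p

Yes: it is partial functionality, defined by the CD schema ◇p → □p.
Suppose ◇p→□p is valid. Take Rxy, Rxz and set V(p)={y}. Then ◇p at x, so □p at x, so p at z, i.e. z=y.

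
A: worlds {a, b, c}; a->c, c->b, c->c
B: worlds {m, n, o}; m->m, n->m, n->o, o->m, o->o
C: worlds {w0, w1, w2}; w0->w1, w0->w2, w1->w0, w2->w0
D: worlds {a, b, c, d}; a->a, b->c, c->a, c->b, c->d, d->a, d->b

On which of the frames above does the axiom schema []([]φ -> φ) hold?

B

The schema corresponds to shift-reflexivity: forall x forall y (Rxy -> Ryy).
A: fails — Rcb but not Rbb.
B: condition met.
C: fails — Rw0w1 but not Rw1w1.
D: fails — Rbc but not Rcc.
Valid on: B.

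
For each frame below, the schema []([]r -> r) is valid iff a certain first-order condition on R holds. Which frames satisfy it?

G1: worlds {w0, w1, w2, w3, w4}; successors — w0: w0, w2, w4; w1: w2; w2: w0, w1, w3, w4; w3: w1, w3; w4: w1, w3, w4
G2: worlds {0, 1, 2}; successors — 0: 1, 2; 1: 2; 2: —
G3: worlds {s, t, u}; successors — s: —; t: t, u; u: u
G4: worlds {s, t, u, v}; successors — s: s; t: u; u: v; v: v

G3

Frame correspondent (Sahlqvist): forall x forall y (Rxy -> Ryy) — i.e. shift-reflexivity.
G1: fails — Rw1w2 but not Rw2w2.
G2: fails — R12 but not R22.
G3: holds.
G4: fails — Rtu but not Ruu.
Valid on: G3.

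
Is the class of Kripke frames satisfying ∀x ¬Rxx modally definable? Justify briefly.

Any modally definable frame class is closed under surjective bounded morphisms.
The 4-cycle (worlds w0,w1,w2,w3 with w0→w1→w2→w3→w0) is irreflexive, and the map sending every world to a single reflexive point • is a surjective bounded morphism (forth: every edge maps to (•,•); back: every world has a successor). So any modal formula valid on the 4-cycle is also valid on the reflexive point, which is not irreflexive.
So no modal formula (or set of formulas) defines exactly the irreflexive frames.

No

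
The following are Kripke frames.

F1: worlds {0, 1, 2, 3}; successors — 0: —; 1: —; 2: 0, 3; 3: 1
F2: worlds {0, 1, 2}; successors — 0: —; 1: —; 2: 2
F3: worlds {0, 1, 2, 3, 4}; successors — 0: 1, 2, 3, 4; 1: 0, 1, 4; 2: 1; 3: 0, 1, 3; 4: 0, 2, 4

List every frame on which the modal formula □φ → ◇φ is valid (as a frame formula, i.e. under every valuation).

F3

Frame correspondent (Sahlqvist): ∀x ∃y Rxy — i.e. seriality.
F1: fails — world 0 has no successor.
F2: fails — world 0 has no successor.
F3: ✓.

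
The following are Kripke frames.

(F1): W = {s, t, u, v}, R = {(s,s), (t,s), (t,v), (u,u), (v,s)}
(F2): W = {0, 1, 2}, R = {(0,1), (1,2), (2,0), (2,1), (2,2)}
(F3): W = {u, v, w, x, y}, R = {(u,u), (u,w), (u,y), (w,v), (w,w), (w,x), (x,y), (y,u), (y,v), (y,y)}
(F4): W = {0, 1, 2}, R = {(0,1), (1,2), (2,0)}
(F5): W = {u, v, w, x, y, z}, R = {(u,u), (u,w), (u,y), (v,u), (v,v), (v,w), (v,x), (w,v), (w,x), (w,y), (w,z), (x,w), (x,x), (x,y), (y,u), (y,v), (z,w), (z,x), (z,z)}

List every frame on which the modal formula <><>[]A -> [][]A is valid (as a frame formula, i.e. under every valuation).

Frame correspondent (Sahlqvist): forall x forall y forall z ((x R^2 y & x R^2 z) -> exists w (yRw & z = w)) — i.e. a generalized confluence (Geach) condition.
(F1): holds.
(F2): fails — 1R²0, 1R²0 but no w with 0Rw and 0=w.
(F3): fails — uR²u, uR²v but no t with uRt and v=t.
(F4): fails — 0R²2, 0R²2 but no w with 2Rw and 2=w.
(F5): fails — uR²u, uR²v but no t with uRt and v=t.
Valid on: (F1).

(F1)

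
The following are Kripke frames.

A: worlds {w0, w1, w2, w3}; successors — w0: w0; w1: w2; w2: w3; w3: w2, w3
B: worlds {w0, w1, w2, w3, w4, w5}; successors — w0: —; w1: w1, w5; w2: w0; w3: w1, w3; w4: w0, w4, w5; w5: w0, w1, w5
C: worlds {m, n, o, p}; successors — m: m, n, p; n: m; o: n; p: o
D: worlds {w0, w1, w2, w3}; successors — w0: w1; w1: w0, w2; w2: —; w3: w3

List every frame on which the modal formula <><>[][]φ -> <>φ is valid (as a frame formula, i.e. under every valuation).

A

Frame correspondent (Sahlqvist): forall x forall y (x R^2 y -> exists w (y R^2 w & xRw)) — i.e. a generalized confluence (Geach) condition.
A: satisfies the condition.
B: fails — w1R²w0 but no w with w0R²w and w1Rw.
C: fails — nR²p but no w with pR²w and nRw.
D: fails — w0R²w0 but no w with w0R²w and w0Rw.
Valid on: A.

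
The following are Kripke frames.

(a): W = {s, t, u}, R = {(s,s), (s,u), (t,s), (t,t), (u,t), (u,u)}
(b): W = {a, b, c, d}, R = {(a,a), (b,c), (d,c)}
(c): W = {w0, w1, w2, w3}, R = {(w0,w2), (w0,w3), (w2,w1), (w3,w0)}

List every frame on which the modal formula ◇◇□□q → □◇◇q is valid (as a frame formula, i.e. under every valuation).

The schema corresponds to a generalized confluence (Geach) condition: ∀x ∀y ∀z ((xR²y ∧ xRz) → ∃w (yR²w ∧ zR²w)).
(a): holds.
(b): holds.
(c): fails — w0R²w0, w0Rw2 but no w with w0R²w and w2R²w.
Valid on: (a), (b).

(a), (b)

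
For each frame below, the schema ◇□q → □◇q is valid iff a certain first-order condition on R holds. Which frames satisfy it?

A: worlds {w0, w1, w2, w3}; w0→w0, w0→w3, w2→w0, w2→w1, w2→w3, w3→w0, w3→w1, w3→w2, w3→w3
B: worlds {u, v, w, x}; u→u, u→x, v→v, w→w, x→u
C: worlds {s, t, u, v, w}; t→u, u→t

B, C

Frame correspondent (Sahlqvist): ∀x ∀y ∀z (Rxy ∧ Rxz → ∃w (Ryw ∧ Rzw)) — i.e. convergence.
A: fails — Rw2w0 and Rw2w1 but w0 and w1 have no common successor.
B: condition met.
C: condition met.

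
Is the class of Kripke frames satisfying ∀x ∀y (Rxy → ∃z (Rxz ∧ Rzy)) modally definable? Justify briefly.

Definable; □□p → □p defines it

The condition is density. A defining modal formula is □□p → □p.
Suppose □□p→□p is valid. Take Rxy and set V(p)={w : xR²w}. Then □□p at x, so □p at x, so p at y, i.e. ∃z(Rxz∧Rzy).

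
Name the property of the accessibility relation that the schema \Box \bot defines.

emptiness of R: \forall x \forall y \neg Rxy

□⊥ is valid iff no world has any successor (otherwise □⊥ fails at any world with one).
The converse is a direct semantic check.
Frame condition: \forall x \forall y \neg Rxy.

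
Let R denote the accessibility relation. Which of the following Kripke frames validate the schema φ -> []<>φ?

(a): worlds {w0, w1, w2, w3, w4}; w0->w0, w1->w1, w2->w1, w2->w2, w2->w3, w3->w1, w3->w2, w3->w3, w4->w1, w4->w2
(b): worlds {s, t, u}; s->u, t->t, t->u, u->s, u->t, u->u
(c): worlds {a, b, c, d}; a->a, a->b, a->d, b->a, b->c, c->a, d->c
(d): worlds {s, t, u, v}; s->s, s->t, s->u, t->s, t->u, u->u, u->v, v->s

(b)

This is the axiom for symmetry; its first-order frame correspondent is forall x forall y (Rxy -> Ryx).
(a): fails — Rw3w1 but not Rw1w3.
(b): ✓.
(c): fails — Rbc but not Rcb.
(d): fails — Ruv but not Rvu.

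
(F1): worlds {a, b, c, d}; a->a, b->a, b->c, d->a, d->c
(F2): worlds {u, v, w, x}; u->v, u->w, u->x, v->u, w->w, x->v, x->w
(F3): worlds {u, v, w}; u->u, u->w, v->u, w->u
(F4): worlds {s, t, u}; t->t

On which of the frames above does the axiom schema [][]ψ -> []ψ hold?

This is the axiom for density; its first-order frame correspondent is forall x forall y (Rxy -> exists z (Rxz & Rzy)).
(F1): fails — Rbc but no z with Rbz and Rzc.
(F2): fails — Rvu but no z with Rvz and Rzu.
(F3): holds.
(F4): holds.

(F3), (F4)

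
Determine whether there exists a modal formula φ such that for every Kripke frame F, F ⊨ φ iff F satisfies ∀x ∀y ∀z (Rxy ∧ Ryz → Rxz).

Yes — defined by □p → □□p

The condition is transitivity. A defining modal formula is □p → □□p.
Suppose □p→□□p is valid. Take Rxy, Ryz and set V(p)={w : Rxw}. Then □p at x, so □□p at x, so □p at y, so p at z, i.e. Rxz.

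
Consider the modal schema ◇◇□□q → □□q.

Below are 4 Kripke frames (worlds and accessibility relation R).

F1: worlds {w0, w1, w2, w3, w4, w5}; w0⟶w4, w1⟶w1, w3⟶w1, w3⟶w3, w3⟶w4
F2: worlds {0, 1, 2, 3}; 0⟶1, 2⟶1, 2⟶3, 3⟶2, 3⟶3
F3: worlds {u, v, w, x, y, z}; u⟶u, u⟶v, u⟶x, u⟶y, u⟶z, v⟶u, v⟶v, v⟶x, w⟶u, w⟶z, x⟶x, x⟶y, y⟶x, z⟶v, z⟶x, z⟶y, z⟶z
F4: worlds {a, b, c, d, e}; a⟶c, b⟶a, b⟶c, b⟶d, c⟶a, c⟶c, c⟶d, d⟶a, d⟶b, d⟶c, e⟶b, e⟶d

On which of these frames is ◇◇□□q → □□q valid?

none

This is the axiom for a generalized confluence (Geach) condition; its first-order frame correspondent is ∀x ∀y ∀z ((xR²y ∧ xR²z) → ∃w (yR²w ∧ z = w)).
F1: fails — w3R²w1, w3R²w3 but no w with w1R²w and w3=w.
F2: fails — 3R²1, 3R²1 but no w with 1R²w and 1=w.
F3: fails — uR²x, uR²u but no t with xR²t and u=t.
F4: fails — bR²a, bR²b but no w with aR²w and b=w.
Valid on no frame.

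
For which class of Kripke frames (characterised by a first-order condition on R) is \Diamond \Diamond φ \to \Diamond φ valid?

This schema is equivalent to the 4 axiom □φ → □□φ.
Its frame correspondent is transitivity — \forall x \forall y \forall z (Rxy \wedge Ryz \to Rxz).

transitivity: \forall x \forall y \forall z (Rxy \wedge Ryz \to Rxz)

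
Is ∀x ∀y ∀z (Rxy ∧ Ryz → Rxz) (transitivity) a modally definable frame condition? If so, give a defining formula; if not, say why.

Definable; □r → □□r defines it

This is a Sahlqvist condition; the 4 axiom □r → □□r defines it.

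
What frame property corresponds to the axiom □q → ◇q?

This is the D axiom.
It corresponds to seriality: ∀x ∃y Rxy.

seriality: ∀x ∃y Rxy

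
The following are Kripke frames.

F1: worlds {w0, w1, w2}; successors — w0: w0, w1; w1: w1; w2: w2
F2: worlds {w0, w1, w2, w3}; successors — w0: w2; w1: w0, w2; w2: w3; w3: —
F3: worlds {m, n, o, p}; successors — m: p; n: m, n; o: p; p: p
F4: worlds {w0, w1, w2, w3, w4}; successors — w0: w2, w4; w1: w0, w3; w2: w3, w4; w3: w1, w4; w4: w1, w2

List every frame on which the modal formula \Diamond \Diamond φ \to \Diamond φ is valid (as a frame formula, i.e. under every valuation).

F1

This is the axiom for transitivity; its first-order frame correspondent is \forall x \forall y \forall z (Rxy \wedge Ryz \to Rxz).
F1: holds.
F2: fails — Rw1w2 and Rw2w3 but not Rw1w3.
F3: fails — Rnm and Rmp but not Rnp.
F4: fails — Rw1w0 and Rw0w4 but not Rw1w4.
Valid on: F1.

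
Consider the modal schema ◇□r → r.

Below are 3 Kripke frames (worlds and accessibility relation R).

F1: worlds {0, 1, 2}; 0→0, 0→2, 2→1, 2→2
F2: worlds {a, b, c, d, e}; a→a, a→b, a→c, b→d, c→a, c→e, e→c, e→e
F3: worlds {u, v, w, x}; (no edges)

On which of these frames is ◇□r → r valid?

This is the axiom for symmetry; its first-order frame correspondent is ∀x ∀y (Rxy → Ryx).
F1: fails — R21 but not R12.
F2: fails — Rab but not Rba.
F3: condition met.

F3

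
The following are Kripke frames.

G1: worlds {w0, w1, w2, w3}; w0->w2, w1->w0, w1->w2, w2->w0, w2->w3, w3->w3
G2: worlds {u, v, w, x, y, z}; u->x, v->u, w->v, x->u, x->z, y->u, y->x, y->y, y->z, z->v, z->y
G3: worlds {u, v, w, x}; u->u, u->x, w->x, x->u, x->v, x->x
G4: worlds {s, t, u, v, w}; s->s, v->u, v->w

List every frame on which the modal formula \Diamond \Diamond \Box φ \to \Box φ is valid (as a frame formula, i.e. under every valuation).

This is the axiom for a generalized confluence (Geach) condition; its first-order frame correspondent is \forall x \forall y \forall z ((x R^2 y \wedge xRz) \to \exists w (yRw \wedge z = w)).
G1: fails — w0R²w3, w0Rw2 but no w with w3Rw and w2=w.
G2: fails — uR²z, uRx but no t with zRt and x=t.
G3: fails — uR²v, uRu but no t with vRt and u=t.
G4: holds.
Valid on: G4.

G4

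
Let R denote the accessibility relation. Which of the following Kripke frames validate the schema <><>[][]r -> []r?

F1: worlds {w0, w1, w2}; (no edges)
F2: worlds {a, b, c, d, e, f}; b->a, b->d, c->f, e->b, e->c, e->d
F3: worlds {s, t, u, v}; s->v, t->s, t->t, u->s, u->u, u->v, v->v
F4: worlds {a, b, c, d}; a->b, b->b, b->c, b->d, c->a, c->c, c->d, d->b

F1

The schema corresponds to a generalized confluence (Geach) condition: forall x forall y forall z ((x R^2 y & xRz) -> exists w (y R^2 w & z = w)).
F1: holds.
F2: fails — eR²a, eRb but no w with aR²w and b=w.
F3: fails — tR²s, tRs but no w with sR²w and s=w.
F4: fails — cR²a, cRa but no w with aR²w and a=w.
Valid on: F1.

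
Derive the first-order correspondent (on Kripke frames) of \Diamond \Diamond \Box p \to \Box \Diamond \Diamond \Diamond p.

\forall x \forall y \forall z ((x R^2 y \wedge xRz) \to \exists w (yRw \wedge z R^3 w))

This is a Sahlqvist (Geach-type) schema ◇^2□^1p → □^1◇^3p.
Minimal-valuation argument: fix x; take any y with xR^2y and any z with xR^1z. Set V(p) to the set of worlds R-reachable from y in exactly 1 step. Then □^1p holds at y, so the antecedent holds at x; validity forces ◇^3p at z, giving a w with zR^3w and yR^1w.
First-order correspondent: \forall x \forall y \forall z ((x R^2 y \wedge xRz) \to \exists w (yRw \wedge z R^3 w)).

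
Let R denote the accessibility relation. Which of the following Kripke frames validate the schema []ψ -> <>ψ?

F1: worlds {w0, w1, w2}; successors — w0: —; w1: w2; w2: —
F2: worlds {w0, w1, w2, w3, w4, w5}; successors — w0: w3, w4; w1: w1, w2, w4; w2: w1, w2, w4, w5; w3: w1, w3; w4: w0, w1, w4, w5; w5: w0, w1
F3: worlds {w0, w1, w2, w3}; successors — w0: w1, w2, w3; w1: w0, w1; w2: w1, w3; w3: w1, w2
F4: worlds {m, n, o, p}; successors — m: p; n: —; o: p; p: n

F2, F3

This is the axiom for seriality; its first-order frame correspondent is forall x exists y Rxy.
F1: fails — world w0 has no successor.
F2: condition met.
F3: condition met.
F4: fails — world n has no successor.
Valid on: F2, F3.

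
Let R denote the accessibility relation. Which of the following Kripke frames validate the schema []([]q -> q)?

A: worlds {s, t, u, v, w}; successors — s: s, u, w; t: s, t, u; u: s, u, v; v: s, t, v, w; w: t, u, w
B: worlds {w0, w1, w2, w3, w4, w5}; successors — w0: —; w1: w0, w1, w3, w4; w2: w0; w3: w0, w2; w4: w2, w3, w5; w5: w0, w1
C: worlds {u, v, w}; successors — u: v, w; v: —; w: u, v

The schema corresponds to shift-reflexivity: forall x forall y (Rxy -> Ryy).
A: satisfies the condition.
B: fails — Rw1w0 but not Rw0w0.
C: fails — Ruv but not Rvv.

A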